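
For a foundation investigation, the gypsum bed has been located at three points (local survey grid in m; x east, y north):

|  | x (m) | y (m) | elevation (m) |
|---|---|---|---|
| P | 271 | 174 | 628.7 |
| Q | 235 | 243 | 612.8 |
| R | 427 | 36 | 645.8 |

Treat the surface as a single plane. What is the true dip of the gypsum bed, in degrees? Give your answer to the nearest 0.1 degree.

Let the plane be z = a·x + b·y + c.
Q−P: −36a + 69b = −15.9;  R−P: 156a − 138b = 17.1.
Solving gives a = −0.17500, b = −0.32174.
Gradient magnitude |∇z| = √(a² + b²) = √(0.03063 + 0.10352) = 0.36625.
True dip = arctan(0.36625) = 20.1°, dipping toward NNE (azimuth ≈ 029°).

20.1°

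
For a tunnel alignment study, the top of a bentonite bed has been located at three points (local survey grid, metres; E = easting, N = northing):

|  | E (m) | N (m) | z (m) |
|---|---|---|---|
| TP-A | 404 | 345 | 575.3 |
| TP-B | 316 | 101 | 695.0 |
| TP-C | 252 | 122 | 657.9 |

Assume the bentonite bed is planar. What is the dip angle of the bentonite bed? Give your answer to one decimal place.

Let the plane be z = a·E + b·N + c.
TP-B−TP-A: −88a − 244b = 119.7;  TP-C−TP-A: −152a − 223b = 82.6.
Solving gives a = 0.37441, b = −0.62561.
Gradient magnitude |∇z| = √(a² + b²) = √(0.14018 + 0.39138) = 0.72909.
True dip = arctan(0.72909) = 36.1°, dipping toward NNW (azimuth ≈ 329°).

36.1°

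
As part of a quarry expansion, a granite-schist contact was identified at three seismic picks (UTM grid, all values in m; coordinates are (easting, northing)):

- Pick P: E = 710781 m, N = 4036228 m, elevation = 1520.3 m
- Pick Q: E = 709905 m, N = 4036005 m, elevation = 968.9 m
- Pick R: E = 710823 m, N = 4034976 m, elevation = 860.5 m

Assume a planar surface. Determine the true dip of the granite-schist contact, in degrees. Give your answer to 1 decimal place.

36.2°

Two edge vectors: Pick P→Pick Q = (-876, -223, -551.4), Pick P→Pick R = (42, -1252, -659.8).
Normal n = (Pick P→Pick Q) × (Pick P→Pick R) = (-543217.4, -601143.6, 1106118).
So ∂z/∂E = −n_x/n_z = 0.49110 and ∂z/∂N = −n_y/n_z = 0.54347.
Gradient magnitude |∇z| = √(a² + b²) = √(0.24118 + 0.29536) = 0.73249.
True dip = arctan(0.73249) = 36.2°, dipping toward SW (azimuth ≈ 222°).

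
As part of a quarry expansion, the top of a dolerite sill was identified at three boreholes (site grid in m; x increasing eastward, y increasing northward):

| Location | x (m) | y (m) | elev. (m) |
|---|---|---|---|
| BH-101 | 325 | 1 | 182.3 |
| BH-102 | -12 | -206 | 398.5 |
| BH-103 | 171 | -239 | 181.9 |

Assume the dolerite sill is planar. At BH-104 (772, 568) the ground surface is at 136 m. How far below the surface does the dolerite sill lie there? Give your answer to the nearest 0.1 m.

41.0 m

Let the plane be z = a·x + b·y + c.
BH-102−BH-101: −337a − 207b = 216.2;  BH-103−BH-101: −154a − 240b = −0.4.
Solving gives a = −1.06059, b = 0.68221.
Then c = 182.3 − a·325 − b·1 = 526.31.
At (772, 568): z_contact = −818.77 + 387.49 + 526.31 = 95.03 m.
Depth below ground = 136 − 95.03 = 41.0 m.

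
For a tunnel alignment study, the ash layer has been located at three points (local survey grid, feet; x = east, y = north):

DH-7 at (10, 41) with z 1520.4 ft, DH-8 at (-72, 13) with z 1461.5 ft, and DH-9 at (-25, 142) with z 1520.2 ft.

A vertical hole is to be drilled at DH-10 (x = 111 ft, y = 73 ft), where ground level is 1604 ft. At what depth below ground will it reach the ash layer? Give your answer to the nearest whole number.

Two edge vectors: DH-7→DH-8 = (-82, -28, -58.9), DH-7→DH-9 = (-35, 101, -0.2).
Normal n = (DH-7→DH-8) × (DH-7→DH-9) = (5954.5, 2045.1, -9262).
So ∂z/∂x = −n_x/n_z = 0.64290 and ∂z/∂y = −n_y/n_z = 0.22081.
Intercept c from DH-7: 1520.4 − 6.43 − 9.05 = 1504.92.
At (111, 73): z_contact = 71.4 + 16.1 + 1504.92 = 1592.4 ft.
Depth below ground = 1604 − 1592.4 = 12 ft.

12 ft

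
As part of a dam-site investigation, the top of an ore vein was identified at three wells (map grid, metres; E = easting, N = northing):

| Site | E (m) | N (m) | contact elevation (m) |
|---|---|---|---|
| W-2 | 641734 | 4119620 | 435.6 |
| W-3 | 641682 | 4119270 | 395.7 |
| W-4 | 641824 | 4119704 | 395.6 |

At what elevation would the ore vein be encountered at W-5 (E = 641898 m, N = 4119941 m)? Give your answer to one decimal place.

Two edge vectors: W-2→W-3 = (-52, -350, -39.9), W-2→W-4 = (90, 84, -40).
Normal n = (W-2→W-3) × (W-2→W-4) = (17351.6, -5671, 27132).
So ∂z/∂E = −n_x/n_z = −0.639525284 and ∂z/∂N = −n_y/n_z = 0.209015185.
Intercept c from W-2: 435.6 + 410405.12 − 861063.14 = −450222.42.
At (641898, 4119941): z = −410510.0 + 861130.2 − 450222.42 = 397.8 m.

397.8 m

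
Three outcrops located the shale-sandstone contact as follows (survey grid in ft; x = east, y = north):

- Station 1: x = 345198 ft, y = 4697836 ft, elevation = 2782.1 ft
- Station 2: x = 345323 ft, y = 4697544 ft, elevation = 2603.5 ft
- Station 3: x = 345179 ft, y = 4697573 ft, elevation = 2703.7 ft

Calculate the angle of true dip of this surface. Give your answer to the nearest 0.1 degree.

Let the plane be z = a·x + b·y + c.
Station 2−Station 1: 125a − 292b = −178.6;  Station 3−Station 1: −19a − 263b = −78.4.
Solving gives a = −0.62668, b = 0.34337.
Gradient magnitude |∇z| = √(a² + b²) = √(0.39273 + 0.11790) = 0.71459.
True dip = arctan(0.71459) = 35.5°, dipping toward ESE (azimuth ≈ 119°).

35.5°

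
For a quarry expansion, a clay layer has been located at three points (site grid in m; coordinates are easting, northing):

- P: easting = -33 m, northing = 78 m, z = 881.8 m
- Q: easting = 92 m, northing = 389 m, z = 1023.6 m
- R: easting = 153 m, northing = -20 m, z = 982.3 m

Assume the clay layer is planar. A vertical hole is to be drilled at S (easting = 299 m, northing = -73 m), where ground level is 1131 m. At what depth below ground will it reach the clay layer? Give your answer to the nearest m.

65 m

Let the plane be z = a·easting + b·northing + c.
Q−P: 125a + 311b = 141.8;  R−P: 186a − 98b = 100.5.
Solving gives a = 0.64414, b = 0.19705.
Then c = 881.8 − a·-33 − b·78 = 887.69.
At (299, -73): z_contact = 192.6 − 14.4 + 887.69 = 1065.9 m.
Depth below ground = 1131 − 1065.9 = 65 m.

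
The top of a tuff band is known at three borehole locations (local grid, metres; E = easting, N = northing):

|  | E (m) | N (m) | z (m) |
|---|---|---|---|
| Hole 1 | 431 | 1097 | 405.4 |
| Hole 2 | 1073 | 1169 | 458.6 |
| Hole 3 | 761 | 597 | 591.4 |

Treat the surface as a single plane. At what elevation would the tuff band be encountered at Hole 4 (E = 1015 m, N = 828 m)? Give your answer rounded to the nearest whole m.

Let the plane be z = a·E + b·N + c.
Hole 2−Hole 1: 642a + 72b = 53.2;  Hole 3−Hole 1: 330a − 500b = 186.
Solving gives a = 0.11600, b = −0.29544.
Then c = 405.4 − a·431 − b·1097 = 679.50.
At (1015, 828): z = 117.7 − 244.6 + 679.50 = 552.6 m.

553 m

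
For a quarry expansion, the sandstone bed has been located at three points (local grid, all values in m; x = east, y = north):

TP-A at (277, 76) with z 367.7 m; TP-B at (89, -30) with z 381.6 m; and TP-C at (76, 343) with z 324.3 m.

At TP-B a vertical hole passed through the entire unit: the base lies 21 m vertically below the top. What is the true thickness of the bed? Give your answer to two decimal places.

20.76 m

Two edge vectors: TP-A→TP-B = (-188, -106, 13.9), TP-A→TP-C = (-201, 267, -43.4).
Normal n = (TP-A→TP-B) × (TP-A→TP-C) = (889.1, -10953.1, -71502).
So ∂z/∂x = −n_x/n_z = 0.01243 and ∂z/∂y = −n_y/n_z = −0.15319.
|∇z| = √(a²+b²) = 0.15369, so dip δ = arctan(0.15369) = 8.74°.
True thickness = vertical thickness × cos δ = 21 × cos 8.74° = 20.76 m.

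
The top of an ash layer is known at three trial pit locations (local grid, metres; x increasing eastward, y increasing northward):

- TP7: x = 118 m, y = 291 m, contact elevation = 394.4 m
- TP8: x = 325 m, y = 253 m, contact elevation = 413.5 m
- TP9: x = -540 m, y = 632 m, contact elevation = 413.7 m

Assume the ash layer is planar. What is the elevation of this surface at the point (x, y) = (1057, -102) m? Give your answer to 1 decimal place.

Let the plane be z = a·x + b·y + c.
TP8−TP7: 207a − 38b = 19.1;  TP9−TP7: −658a + 341b = 19.3.
Solving gives a = 0.158974, b = 0.363357.
Then c = 394.4 − a·118 − b·291 = 269.90.
At (1057, -102): z = 168.0 − 37.1 + 269.90 = 400.9 m.

400.9 m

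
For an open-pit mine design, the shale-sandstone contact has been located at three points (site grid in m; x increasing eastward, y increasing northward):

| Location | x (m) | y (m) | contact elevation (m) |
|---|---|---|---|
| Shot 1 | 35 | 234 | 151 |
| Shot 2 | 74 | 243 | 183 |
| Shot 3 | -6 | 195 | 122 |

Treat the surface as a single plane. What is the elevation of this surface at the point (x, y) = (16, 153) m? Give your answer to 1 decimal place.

Two edge vectors: Shot 1→Shot 2 = (39, 9, 32), Shot 1→Shot 3 = (-41, -39, -29).
Normal n = (Shot 1→Shot 2) × (Shot 1→Shot 3) = (987, -181, -1152).
So ∂z/∂x = −n_x/n_z = 0.85677 and ∂z/∂y = −n_y/n_z = −0.15712.
Intercept c from Shot 1: 151 − 29.99 + 36.77 = 157.78.
At (16, 153): z = 13.7 − 24.0 + 157.78 = 147.4 m.

147.4 m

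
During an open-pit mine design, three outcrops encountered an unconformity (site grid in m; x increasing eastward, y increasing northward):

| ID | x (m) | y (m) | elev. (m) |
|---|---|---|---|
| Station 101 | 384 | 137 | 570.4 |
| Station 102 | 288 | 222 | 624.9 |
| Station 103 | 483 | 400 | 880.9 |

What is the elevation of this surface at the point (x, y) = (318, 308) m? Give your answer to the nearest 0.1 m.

725.6 m

Two edge vectors: Station 101→Station 102 = (-96, 85, 54.5), Station 101→Station 103 = (99, 263, 310.5).
Normal n = (Station 101→Station 102) × (Station 101→Station 103) = (12059, 35203.5, -33663).
So ∂z/∂x = −n_x/n_z = 0.35823 and ∂z/∂y = −n_y/n_z = 1.04576.
Intercept c from Station 101: 570.4 − 137.56 − 143.27 = 289.57.
At (318, 308): z = 113.9 + 322.1 + 289.57 = 725.6 m.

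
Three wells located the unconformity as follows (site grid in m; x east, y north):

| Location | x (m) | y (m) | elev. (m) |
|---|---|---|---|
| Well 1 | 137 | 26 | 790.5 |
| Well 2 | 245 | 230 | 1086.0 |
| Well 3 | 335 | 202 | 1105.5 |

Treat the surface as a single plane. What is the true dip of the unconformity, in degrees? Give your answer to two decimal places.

Let the plane be z = a·x + b·y + c.
Well 2−Well 1: 108a + 204b = 295.5;  Well 3−Well 1: 198a + 176b = 315.
Solving gives a = 0.57295, b = 1.14520.
Gradient magnitude |∇z| = √(a² + b²) = √(0.32827 + 1.31149) = 1.28053.
True dip = arctan(1.28053) = 52.01°, dipping toward SSW (azimuth ≈ 207°).

52.01°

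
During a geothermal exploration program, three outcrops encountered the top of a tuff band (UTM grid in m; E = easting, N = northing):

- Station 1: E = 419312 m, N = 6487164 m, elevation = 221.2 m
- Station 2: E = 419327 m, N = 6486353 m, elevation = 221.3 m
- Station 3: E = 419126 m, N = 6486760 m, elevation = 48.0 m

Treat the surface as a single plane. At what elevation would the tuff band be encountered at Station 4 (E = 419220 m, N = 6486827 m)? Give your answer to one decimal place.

133.3 m

Two edge vectors: Station 1→Station 2 = (15, -811, 0.1), Station 1→Station 3 = (-186, -404, -173.2).
Normal n = (Station 1→Station 2) × (Station 1→Station 3) = (140505.6, 2579.4, -156906).
So ∂z/∂E = −n_x/n_z = 0.895476272 and ∂z/∂N = −n_y/n_z = 0.016439142.
Intercept c from Station 1: 221.2 − 375483.95 − 106643.41 = −481906.16.
At (419220, 6486827): z = 375401.6 + 106637.9 − 481906.16 = 133.3 m.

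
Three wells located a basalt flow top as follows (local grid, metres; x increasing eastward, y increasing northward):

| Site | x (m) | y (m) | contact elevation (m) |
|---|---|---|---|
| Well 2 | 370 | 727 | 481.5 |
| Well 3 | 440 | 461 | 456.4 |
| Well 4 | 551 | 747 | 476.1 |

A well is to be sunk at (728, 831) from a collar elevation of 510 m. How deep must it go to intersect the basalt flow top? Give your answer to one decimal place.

Two edge vectors: Well 2→Well 3 = (70, -266, -25.1), Well 2→Well 4 = (181, 20, -5.4).
Normal n = (Well 2→Well 3) × (Well 2→Well 4) = (1938.4, -4165.1, 49546).
So ∂z/∂x = −n_x/n_z = −0.03912 and ∂z/∂y = −n_y/n_z = 0.08407.
Intercept c from Well 2: 481.5 + 14.48 − 61.12 = 434.86.
At (728, 831): z_contact = −28.48 + 69.86 + 434.86 = 476.24 m.
Depth below ground = 510 − 476.24 = 33.8 m.

33.8 m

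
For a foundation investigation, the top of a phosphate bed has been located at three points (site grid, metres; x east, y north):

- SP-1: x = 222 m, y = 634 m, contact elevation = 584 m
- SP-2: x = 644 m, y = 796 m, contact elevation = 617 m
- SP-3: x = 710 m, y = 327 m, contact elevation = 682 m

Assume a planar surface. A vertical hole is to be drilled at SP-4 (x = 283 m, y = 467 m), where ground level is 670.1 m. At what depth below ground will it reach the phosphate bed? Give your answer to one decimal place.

58.3 m

Two edge vectors: SP-1→SP-2 = (422, 162, 33), SP-1→SP-3 = (488, -307, 98).
Normal n = (SP-1→SP-2) × (SP-1→SP-3) = (26007, -25252, -208610).
So ∂z/∂x = −n_x/n_z = 0.12467 and ∂z/∂y = −n_y/n_z = −0.12105.
Intercept c from SP-1: 584 − 27.68 + 76.74 = 633.07.
At (283, 467): z_contact = 35.28 − 56.53 + 633.07 = 611.82 m.
Depth below ground = 670.1 − 611.82 = 58.3 m.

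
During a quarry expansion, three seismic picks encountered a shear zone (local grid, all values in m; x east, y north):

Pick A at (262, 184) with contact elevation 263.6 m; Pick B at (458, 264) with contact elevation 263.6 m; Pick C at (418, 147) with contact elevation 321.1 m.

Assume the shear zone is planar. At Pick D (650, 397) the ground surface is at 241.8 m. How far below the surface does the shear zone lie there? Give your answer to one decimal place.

9.4 m

Two edge vectors: Pick A→Pick B = (196, 80, 0), Pick A→Pick C = (156, -37, 57.5).
Normal n = (Pick A→Pick B) × (Pick A→Pick C) = (4600, -11270, -19732).
So ∂z/∂x = −n_x/n_z = 0.23312 and ∂z/∂y = −n_y/n_z = −0.57115.
Intercept c from Pick A: 263.6 − 61.08 + 105.09 = 307.61.
At (650, 397): z_contact = 151.53 − 226.75 + 307.61 = 232.40 m.
Depth below ground = 241.8 − 232.40 = 9.4 m.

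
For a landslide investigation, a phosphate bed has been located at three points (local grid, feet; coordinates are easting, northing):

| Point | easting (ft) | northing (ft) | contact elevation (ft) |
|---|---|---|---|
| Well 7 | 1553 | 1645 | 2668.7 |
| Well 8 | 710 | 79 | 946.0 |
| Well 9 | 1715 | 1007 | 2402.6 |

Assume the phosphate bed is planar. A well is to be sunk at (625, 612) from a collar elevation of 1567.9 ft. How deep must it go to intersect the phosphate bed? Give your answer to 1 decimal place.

Two edge vectors: Well 7→Well 8 = (-843, -1566, -1722.7), Well 7→Well 9 = (162, -638, -266.1).
Normal n = (Well 7→Well 8) × (Well 7→Well 9) = (-682370, -503399.7, 791526).
So ∂z/∂easting = −n_x/n_z = 0.862094 and ∂z/∂northing = −n_y/n_z = 0.635986.
Intercept c from Well 7: 2668.7 − 1338.83 − 1046.20 = 283.67.
At (625, 612): z_contact = 538.81 + 389.22 + 283.67 = 1211.70 ft.
Depth below ground = 1567.9 − 1211.70 = 356.2 ft.

356.2 ft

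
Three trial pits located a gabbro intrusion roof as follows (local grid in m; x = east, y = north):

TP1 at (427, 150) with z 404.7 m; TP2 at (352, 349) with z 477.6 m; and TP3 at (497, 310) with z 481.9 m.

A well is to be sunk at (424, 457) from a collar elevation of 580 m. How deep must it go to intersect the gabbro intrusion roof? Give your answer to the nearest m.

Two edge vectors: TP1→TP2 = (-75, 199, 72.9), TP1→TP3 = (70, 160, 77.2).
Normal n = (TP1→TP2) × (TP1→TP3) = (3698.8, 10893, -25930).
So ∂z/∂x = −n_x/n_z = 0.14265 and ∂z/∂y = −n_y/n_z = 0.42009.
Intercept c from TP1: 404.7 − 60.91 − 63.01 = 280.78.
At (424, 457): z_contact = 60.5 + 192.0 + 280.78 = 533.2 m.
Depth below ground = 580 − 533.2 = 47 m.

47 m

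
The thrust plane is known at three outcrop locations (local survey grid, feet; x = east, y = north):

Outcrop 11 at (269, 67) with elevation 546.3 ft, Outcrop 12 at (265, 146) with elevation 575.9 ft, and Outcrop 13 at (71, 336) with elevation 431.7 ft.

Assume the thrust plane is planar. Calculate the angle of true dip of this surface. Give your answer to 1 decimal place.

51.3°

Two edge vectors: Outcrop 11→Outcrop 12 = (-4, 79, 29.6), Outcrop 11→Outcrop 13 = (-198, 269, -114.6).
Normal n = (Outcrop 11→Outcrop 12) × (Outcrop 11→Outcrop 13) = (-17015.8, -6319.2, 14566).
So ∂z/∂x = −n_x/n_z = 1.16819 and ∂z/∂y = −n_y/n_z = 0.43383.
Gradient magnitude |∇z| = √(a² + b²) = √(1.36466 + 0.18821) = 1.24614.
True dip = arctan(1.24614) = 51.3°, dipping toward WSW (azimuth ≈ 250°).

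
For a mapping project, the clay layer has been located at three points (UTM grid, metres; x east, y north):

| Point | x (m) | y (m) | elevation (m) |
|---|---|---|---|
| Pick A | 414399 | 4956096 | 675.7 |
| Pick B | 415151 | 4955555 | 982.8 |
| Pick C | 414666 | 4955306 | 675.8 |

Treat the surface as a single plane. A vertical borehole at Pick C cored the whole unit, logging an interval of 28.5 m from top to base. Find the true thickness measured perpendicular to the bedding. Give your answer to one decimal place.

Let the plane be z = a·x + b·y + c.
Pick B−Pick A: 752a − 541b = 307.1;  Pick C−Pick A: 267a − 790b = 0.1.
Solving gives a = 0.53945, b = 0.18219.
|∇z| = √(a²+b²) = 0.56939, so dip δ = arctan(0.56939) = 29.66°.
True thickness = vertical thickness × cos δ = 28.5 × cos 29.66° = 24.8 m.

24.8 m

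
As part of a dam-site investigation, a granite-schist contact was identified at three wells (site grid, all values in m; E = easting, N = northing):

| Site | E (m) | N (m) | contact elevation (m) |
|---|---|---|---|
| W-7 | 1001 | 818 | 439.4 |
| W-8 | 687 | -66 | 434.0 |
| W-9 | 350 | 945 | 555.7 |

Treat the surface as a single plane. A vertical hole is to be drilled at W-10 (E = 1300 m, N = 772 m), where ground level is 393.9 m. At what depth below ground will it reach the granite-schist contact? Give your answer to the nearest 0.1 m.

7.1 m

Two edge vectors: W-7→W-8 = (-314, -884, -5.4), W-7→W-9 = (-651, 127, 116.3).
Normal n = (W-7→W-8) × (W-7→W-9) = (-102123.4, 40033.6, -615362).
So ∂z/∂E = −n_x/n_z = −0.165957 and ∂z/∂N = −n_y/n_z = 0.065057.
Intercept c from W-7: 439.4 + 166.12 − 53.22 = 552.31.
At (1300, 772): z_contact = −215.74 + 50.22 + 552.31 = 386.79 m.
Depth below ground = 393.9 − 386.79 = 7.1 m.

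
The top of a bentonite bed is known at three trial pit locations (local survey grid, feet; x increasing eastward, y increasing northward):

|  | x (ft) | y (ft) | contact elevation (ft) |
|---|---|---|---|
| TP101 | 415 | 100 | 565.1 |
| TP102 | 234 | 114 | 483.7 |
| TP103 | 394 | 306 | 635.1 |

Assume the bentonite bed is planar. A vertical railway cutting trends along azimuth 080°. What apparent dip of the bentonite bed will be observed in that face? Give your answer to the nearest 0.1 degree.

Let the plane be z = a·x + b·y + c.
TP102−TP101: −181a + 14b = −81.4;  TP103−TP101: −21a + 206b = 70.
Solving gives a = 0.47979, b = 0.38872.
Unit vector along 080° is (sin 80°, cos 80°) = (0.9848, 0.1736).
Slope in that direction = a·(0.9848) + b·(0.1736) = 0.54000.
Apparent dip = arctan|0.54000| = 28.4° (true dip is 31.7°, so apparent ≤ true as expected).

28.4°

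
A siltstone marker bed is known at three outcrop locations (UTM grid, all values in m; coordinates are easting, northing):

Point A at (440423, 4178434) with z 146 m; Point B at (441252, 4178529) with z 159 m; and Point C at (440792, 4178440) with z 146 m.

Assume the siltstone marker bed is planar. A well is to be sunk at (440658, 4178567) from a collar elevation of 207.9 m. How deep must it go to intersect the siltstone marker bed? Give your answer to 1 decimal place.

41.3 m

Let the plane be z = a·easting + b·northing + c.
Point B−Point A: 829a + 95b = 13;  Point C−Point A: 369a + 6b = 0.
Solving gives a = −0.002592999, b = 0.159469433.
Then c = 146 − a·440423 − b·4178434 = −665044.48.
At (440658, 4178567): z_contact = −1142.63 + 666353.71 − 665044.48 = 166.60 m.
Depth below ground = 207.9 − 166.60 = 41.3 m.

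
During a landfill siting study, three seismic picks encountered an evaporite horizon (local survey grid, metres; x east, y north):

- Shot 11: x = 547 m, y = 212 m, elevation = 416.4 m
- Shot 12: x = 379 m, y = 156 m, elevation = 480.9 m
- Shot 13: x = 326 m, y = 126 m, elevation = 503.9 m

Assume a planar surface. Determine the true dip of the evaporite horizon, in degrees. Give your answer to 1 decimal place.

Let the plane be z = a·x + b·y + c.
Shot 12−Shot 11: −168a − 56b = 64.5;  Shot 13−Shot 11: −221a − 86b = 87.5.
Solving gives a = −0.31226, b = −0.21501.
Gradient magnitude |∇z| = √(a² + b²) = √(0.09751 + 0.04623) = 0.37912.
True dip = arctan(0.37912) = 20.8°, dipping toward NE (azimuth ≈ 055°).

20.8°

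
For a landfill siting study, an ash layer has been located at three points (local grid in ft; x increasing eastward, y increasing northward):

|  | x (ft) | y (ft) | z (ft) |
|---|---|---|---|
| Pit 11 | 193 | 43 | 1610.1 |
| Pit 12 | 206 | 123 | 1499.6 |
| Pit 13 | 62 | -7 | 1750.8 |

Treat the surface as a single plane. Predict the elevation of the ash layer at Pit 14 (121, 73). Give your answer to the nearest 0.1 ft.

1613.5 ft

Let the plane be z = a·x + b·y + c.
Pit 12−Pit 11: 13a + 80b = −110.5;  Pit 13−Pit 11: −131a − 50b = 140.7.
Solving gives a = −0.58301, b = −1.28651.
Then c = 1610.1 − a·193 − b·43 = 1777.94.
At (121, 73): z = −70.5 − 93.9 + 1777.94 = 1613.5 ft.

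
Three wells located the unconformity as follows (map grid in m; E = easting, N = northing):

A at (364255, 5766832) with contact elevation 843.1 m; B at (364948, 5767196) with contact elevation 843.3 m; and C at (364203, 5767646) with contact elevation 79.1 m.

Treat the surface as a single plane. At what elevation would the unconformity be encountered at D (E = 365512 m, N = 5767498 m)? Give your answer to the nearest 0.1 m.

838.2 m

Let the plane be z = a·E + b·N + c.
B−A: 693a + 364b = 0.2;  C−A: −52a + 814b = −764.
Solving gives a = 0.477263263, b = −0.908086376.
Then c = 843.1 − a·364255 − b·5766832 = 5063779.14.
At (365512, 5767498): z = 174445.4 − 5237386.4 + 5063779.14 = 838.2 m.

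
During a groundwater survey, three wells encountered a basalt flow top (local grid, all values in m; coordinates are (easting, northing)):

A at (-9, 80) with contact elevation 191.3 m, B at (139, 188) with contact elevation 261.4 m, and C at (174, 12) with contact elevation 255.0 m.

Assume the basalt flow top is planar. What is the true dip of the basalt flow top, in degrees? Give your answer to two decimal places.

Two edge vectors: A→B = (148, 108, 70.1), A→C = (183, -68, 63.7).
Normal n = (A→B) × (A→C) = (11646.4, 3400.7, -29828).
So ∂z/∂E = −n_x/n_z = 0.39045 and ∂z/∂N = −n_y/n_z = 0.11401.
Gradient magnitude |∇z| = √(a² + b²) = √(0.15245 + 0.01300) = 0.40676.
True dip = arctan(0.40676) = 22.13°, dipping toward WSW (azimuth ≈ 254°).

22.13°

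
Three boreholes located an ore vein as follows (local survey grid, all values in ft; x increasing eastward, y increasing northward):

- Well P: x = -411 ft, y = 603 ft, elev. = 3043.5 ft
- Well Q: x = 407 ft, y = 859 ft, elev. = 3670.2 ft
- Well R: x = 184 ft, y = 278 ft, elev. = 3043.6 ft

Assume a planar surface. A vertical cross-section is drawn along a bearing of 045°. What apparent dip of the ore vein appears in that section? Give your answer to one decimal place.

44.3°

Let the plane be z = a·x + b·y + c.
Well Q−Well P: 818a + 256b = 626.7;  Well R−Well P: 595a − 325b = 0.1.
Solving gives a = 0.48713, b = 0.89151.
Unit vector along 045° is (sin 45°, cos 45°) = (0.7071, 0.7071).
Slope in that direction = a·(0.7071) + b·(0.7071) = 0.97485.
Apparent dip = arctan|0.97485| = 44.3° (true dip is 45.5°, so apparent ≤ true as expected).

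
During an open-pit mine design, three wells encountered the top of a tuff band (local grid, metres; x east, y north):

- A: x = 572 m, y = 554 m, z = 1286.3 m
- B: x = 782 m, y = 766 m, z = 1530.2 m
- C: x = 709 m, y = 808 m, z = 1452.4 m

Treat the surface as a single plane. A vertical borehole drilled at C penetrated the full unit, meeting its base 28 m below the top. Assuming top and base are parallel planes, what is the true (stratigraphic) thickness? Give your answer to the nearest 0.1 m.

Let the plane be z = a·x + b·y + c.
B−A: 210a + 212b = 243.9;  C−A: 137a + 254b = 166.1.
Solving gives a = 1.10049, b = 0.06037.
|∇z| = √(a²+b²) = 1.10214, so dip δ = arctan(1.10214) = 47.78°.
True thickness = vertical thickness × cos δ = 28 × cos 47.78° = 18.8 m.

18.8 m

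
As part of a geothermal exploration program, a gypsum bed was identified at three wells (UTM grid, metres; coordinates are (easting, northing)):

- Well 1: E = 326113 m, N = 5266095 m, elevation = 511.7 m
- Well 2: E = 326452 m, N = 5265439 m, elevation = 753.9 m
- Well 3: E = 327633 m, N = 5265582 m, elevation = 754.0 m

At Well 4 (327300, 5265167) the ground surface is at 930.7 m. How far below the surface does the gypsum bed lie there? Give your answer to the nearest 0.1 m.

46.6 m

Two edge vectors: Well 1→Well 2 = (339, -656, 242.2), Well 1→Well 3 = (1520, -513, 242.3).
Normal n = (Well 1→Well 2) × (Well 1→Well 3) = (-34700.2, 286004.3, 823213).
So ∂z/∂E = −n_x/n_z = 0.042152153 and ∂z/∂N = −n_y/n_z = −0.347424421.
Intercept c from Well 1: 511.7 − 13746.36 + 1829570.01 = 1816335.34.
At (327300, 5265167): z_contact = 13796.40 − 1829247.60 + 1816335.34 = 884.14 m.
Depth below ground = 930.7 − 884.14 = 46.6 m.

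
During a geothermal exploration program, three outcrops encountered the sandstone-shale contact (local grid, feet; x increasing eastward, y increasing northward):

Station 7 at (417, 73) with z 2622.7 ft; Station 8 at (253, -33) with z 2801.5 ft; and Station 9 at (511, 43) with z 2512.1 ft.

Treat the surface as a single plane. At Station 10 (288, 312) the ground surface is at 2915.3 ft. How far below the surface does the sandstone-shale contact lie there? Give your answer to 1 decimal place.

123.1 ft

Two edge vectors: Station 7→Station 8 = (-164, -106, 178.8), Station 7→Station 9 = (94, -30, -110.6).
Normal n = (Station 7→Station 8) × (Station 7→Station 9) = (17087.6, -1331.2, 14884).
So ∂z/∂x = −n_x/n_z = −1.14805 and ∂z/∂y = −n_y/n_z = 0.08944.
Intercept c from Station 7: 2622.7 + 478.74 − 6.53 = 3094.91.
At (288, 312): z_contact = −330.64 + 27.90 + 3094.91 = 2792.17 ft.
Depth below ground = 2915.3 − 2792.17 = 123.1 ft.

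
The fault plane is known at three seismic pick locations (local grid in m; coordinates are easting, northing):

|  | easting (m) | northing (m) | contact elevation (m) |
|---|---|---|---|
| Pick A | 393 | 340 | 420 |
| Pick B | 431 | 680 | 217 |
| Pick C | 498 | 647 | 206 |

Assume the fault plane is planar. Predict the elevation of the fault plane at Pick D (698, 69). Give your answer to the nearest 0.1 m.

436.2 m

Let the plane be z = a·easting + b·northing + c.
Pick B−Pick A: 38a + 340b = −203;  Pick C−Pick A: 105a + 307b = −214.
Solving gives a = −0.43434, b = −0.54851.
Then c = 420 − a·393 − b·340 = 777.19.
At (698, 69): z = −303.2 − 37.8 + 777.19 = 436.2 m.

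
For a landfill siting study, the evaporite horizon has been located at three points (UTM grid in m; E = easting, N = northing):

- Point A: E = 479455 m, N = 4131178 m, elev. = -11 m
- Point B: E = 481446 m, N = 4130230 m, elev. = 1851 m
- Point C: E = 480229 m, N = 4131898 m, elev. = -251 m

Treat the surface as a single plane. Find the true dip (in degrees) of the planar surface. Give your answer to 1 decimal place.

Let the plane be z = a·E + b·N + c.
Point B−Point A: 1991a − 948b = 1862;  Point C−Point A: 774a + 720b = −240.
Solving gives a = 0.51360, b = −0.88546.
Gradient magnitude |∇z| = √(a² + b²) = √(0.26379 + 0.78404) = 1.02363.
True dip = arctan(1.02363) = 45.7°, dipping toward NNW (azimuth ≈ 330°).

45.7°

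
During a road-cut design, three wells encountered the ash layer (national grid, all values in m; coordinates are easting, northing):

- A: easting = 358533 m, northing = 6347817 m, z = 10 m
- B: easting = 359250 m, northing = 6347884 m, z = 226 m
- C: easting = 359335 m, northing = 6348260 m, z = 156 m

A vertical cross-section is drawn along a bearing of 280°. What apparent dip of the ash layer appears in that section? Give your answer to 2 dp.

20.09°

Let the plane be z = a·easting + b·northing + c.
B−A: 717a + 67b = 216;  C−A: 802a + 443b = 146.
Solving gives a = 0.32553, b = −0.25976.
Unit vector along 280° is (sin 280°, cos 280°) = (-0.9848, 0.1736).
Slope in that direction = a·(-0.9848) + b·(0.1736) = −0.36569.
Apparent dip = arctan|0.36569| = 20.09° (true dip is 22.6°, so apparent ≤ true as expected).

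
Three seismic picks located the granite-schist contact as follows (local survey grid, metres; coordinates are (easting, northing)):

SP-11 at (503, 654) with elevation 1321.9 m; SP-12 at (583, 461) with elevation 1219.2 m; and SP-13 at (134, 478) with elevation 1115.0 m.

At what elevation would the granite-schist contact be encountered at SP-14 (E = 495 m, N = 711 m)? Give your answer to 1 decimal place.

Two edge vectors: SP-11→SP-12 = (80, -193, -102.7), SP-11→SP-13 = (-369, -176, -206.9).
Normal n = (SP-11→SP-12) × (SP-11→SP-13) = (21856.5, 54448.3, -85297).
So ∂z/∂E = −n_x/n_z = 0.25624 and ∂z/∂N = −n_y/n_z = 0.63834.
Intercept c from SP-11: 1321.9 − 128.89 − 417.47 = 775.54.
At (495, 711): z = 126.8 + 453.9 + 775.54 = 1356.2 m.

1356.2 m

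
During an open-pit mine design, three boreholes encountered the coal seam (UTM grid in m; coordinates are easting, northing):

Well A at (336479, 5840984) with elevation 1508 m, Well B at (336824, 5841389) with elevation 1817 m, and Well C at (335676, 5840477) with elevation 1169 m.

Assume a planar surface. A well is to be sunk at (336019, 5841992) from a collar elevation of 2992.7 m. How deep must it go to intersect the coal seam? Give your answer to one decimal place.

545.7 m

Two edge vectors: Well A→Well B = (345, 405, 309), Well A→Well C = (-803, -507, -339).
Normal n = (Well A→Well B) × (Well A→Well C) = (19368, -131172, 150300).
So ∂z/∂easting = −n_x/n_z = −0.128862275 and ∂z/∂northing = −n_y/n_z = 0.872734531.
Intercept c from Well A: 1508 + 43359.45 − 5097628.43 = −5052760.98.
At (336019, 5841992): z_contact = −43300.17 + 5098508.15 − 5052760.98 = 2446.99 m.
Depth below ground = 2992.7 − 2446.99 = 545.7 m.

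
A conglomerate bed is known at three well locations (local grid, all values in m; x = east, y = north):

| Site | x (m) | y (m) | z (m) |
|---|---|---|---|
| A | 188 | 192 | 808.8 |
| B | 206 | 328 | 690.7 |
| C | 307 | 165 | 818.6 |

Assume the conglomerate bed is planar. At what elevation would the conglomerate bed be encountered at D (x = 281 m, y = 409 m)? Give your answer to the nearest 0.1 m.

613.2 m

Let the plane be z = a·x + b·y + c.
B−A: 18a + 136b = −118.1;  C−A: 119a − 27b = 9.8.
Solving gives a = −0.11133, b = −0.85365.
Then c = 808.8 − a·188 − b·192 = 993.63.
At (281, 409): z = −31.3 − 349.1 + 993.63 = 613.2 m.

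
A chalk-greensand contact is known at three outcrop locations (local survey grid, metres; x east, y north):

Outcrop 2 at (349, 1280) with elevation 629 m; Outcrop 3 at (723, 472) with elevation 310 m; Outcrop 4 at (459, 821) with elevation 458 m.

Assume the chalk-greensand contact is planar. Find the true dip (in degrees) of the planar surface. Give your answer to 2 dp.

19.93°

Let the plane be z = a·x + b·y + c.
Outcrop 3−Outcrop 2: 374a − 808b = −319;  Outcrop 4−Outcrop 2: 110a − 459b = −171.
Solving gives a = −0.09969, b = 0.34866.
Gradient magnitude |∇z| = √(a² + b²) = √(0.00994 + 0.12156) = 0.36263.
True dip = arctan(0.36263) = 19.93°, dipping toward SSE (azimuth ≈ 164°).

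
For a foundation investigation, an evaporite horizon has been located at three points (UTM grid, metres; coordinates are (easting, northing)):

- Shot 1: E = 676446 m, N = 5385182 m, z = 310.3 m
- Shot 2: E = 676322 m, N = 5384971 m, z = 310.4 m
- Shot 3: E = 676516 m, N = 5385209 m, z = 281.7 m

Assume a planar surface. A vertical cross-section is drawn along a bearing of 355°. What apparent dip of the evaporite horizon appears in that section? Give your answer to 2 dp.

Two edge vectors: Shot 1→Shot 2 = (-124, -211, 0.1), Shot 1→Shot 3 = (70, 27, -28.6).
Normal n = (Shot 1→Shot 2) × (Shot 1→Shot 3) = (6031.9, -3539.4, 11422).
So ∂z/∂E = −n_x/n_z = −0.52809 and ∂z/∂N = −n_y/n_z = 0.30988.
Unit vector along 355° is (sin 355°, cos 355°) = (-0.0872, 0.9962).
Slope in that direction = a·(-0.0872) + b·(0.9962) = 0.35472.
Apparent dip = arctan|0.35472| = 19.53° (true dip is 31.5°, so apparent ≤ true as expected).

19.53°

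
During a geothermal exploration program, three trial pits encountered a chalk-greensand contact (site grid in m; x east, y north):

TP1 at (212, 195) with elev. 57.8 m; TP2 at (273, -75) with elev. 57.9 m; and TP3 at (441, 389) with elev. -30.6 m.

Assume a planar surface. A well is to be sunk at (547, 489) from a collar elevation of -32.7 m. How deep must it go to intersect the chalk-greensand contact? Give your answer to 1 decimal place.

39.6 m

Let the plane be z = a·x + b·y + c.
TP2−TP1: 61a − 270b = 0.1;  TP3−TP1: 229a + 194b = −88.4.
Solving gives a = −0.32375, b = −0.07351.
Then c = 57.8 − a·212 − b·195 = 140.77.
At (547, 489): z_contact = −177.09 − 35.95 + 140.77 = -72.27 m.
Depth below ground = -32.7 − (-72.27) = 39.6 m.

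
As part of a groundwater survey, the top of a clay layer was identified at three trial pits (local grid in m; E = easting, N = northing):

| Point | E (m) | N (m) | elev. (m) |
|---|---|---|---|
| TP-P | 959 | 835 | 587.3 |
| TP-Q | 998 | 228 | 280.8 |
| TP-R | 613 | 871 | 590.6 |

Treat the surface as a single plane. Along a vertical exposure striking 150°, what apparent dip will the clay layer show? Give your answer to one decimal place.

Let the plane be z = a·E + b·N + c.
TP-Q−TP-P: 39a − 607b = −306.5;  TP-R−TP-P: −346a + 36b = 3.3.
Solving gives a = 0.04329, b = 0.50772.
Unit vector along 150° is (sin 150°, cos 150°) = (0.5000, -0.8660).
Slope in that direction = a·(0.5000) + b·(-0.8660) = −0.41806.
Apparent dip = arctan|0.41806| = 22.7° (true dip is 27.0°, so apparent ≤ true as expected).

22.7°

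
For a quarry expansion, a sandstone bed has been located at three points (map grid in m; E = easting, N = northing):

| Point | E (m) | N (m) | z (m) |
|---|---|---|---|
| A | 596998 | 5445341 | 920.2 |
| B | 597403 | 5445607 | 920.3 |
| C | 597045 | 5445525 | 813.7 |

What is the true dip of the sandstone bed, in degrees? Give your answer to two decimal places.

39.77°

Two edge vectors: A→B = (405, 266, 0.1), A→C = (47, 184, -106.5).
Normal n = (A→B) × (A→C) = (-28347.4, 43137.2, 62018).
So ∂z/∂E = −n_x/n_z = 0.45708 and ∂z/∂N = −n_y/n_z = −0.69556.
Gradient magnitude |∇z| = √(a² + b²) = √(0.20893 + 0.48380) = 0.83230.
True dip = arctan(0.83230) = 39.77°, dipping toward NNW (azimuth ≈ 327°).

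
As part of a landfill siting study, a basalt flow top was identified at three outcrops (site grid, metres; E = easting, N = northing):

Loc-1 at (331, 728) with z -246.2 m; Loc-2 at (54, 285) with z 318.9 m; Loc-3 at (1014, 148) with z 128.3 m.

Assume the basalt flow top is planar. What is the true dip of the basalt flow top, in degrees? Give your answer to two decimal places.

48.07°

Let the plane be z = a·E + b·N + c.
Loc-2−Loc-1: −277a − 443b = 565.1;  Loc-3−Loc-1: 683a − 580b = 374.5.
Solving gives a = −0.34940, b = −1.05714.
Gradient magnitude |∇z| = √(a² + b²) = √(0.12208 + 1.11755) = 1.11339.
True dip = arctan(1.11339) = 48.07°, dipping toward NNE (azimuth ≈ 018°).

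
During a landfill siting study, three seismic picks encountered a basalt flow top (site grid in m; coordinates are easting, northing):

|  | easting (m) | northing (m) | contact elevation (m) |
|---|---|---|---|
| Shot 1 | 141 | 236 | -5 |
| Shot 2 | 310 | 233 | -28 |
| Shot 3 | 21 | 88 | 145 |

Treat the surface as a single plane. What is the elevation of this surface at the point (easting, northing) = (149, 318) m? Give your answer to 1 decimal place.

Let the plane be z = a·easting + b·northing + c.
Shot 2−Shot 1: 169a − 3b = −23;  Shot 3−Shot 1: −120a − 148b = 150.
Solving gives a = −0.15190, b = −0.89035.
Then c = -5 − a·141 − b·236 = 226.54.
At (149, 318): z = −22.6 − 283.1 + 226.54 = -79.2 m.

-79.2 m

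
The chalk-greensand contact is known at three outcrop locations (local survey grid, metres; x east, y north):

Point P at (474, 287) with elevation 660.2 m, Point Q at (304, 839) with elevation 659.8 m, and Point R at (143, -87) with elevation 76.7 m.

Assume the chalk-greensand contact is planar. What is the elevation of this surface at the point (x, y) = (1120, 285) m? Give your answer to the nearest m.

1505 m

Let the plane be z = a·x + b·y + c.
Point Q−Point P: −170a + 552b = −0.4;  Point R−Point P: −331a − 374b = −583.5.
Solving gives a = 1.30837, b = 0.40222.
Then c = 660.2 − a·474 − b·287 = −75.40.
At (1120, 285): z = 1465.4 + 114.6 − 75.40 = 1504.6 m.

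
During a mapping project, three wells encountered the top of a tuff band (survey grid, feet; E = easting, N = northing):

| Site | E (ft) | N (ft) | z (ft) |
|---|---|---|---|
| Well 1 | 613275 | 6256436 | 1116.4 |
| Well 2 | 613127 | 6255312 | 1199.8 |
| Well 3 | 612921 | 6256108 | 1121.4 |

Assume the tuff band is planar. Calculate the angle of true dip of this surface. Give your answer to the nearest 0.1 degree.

Two edge vectors: Well 1→Well 2 = (-148, -1124, 83.4), Well 1→Well 3 = (-354, -328, 5).
Normal n = (Well 1→Well 2) × (Well 1→Well 3) = (21735.2, -28783.6, -349352).
So ∂z/∂E = −n_x/n_z = 0.06222 and ∂z/∂N = −n_y/n_z = −0.08239.
Gradient magnitude |∇z| = √(a² + b²) = √(0.00387 + 0.00679) = 0.10324.
True dip = arctan(0.10324) = 5.9°, dipping toward NW (azimuth ≈ 323°).

5.9°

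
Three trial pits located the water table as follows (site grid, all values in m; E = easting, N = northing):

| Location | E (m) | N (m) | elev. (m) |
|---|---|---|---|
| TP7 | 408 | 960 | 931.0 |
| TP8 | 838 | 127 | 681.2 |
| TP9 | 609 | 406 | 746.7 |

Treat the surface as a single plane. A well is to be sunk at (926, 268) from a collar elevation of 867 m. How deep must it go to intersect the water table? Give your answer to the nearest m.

109 m

Let the plane be z = a·E + b·N + c.
TP8−TP7: 430a − 833b = −249.8;  TP9−TP7: 201a − 554b = −184.3.
Solving gives a = 0.21378, b = 0.41023.
Then c = 931 − a·408 − b·960 = 449.95.
At (926, 268): z_contact = 198.0 + 109.9 + 449.95 = 757.9 m.
Depth below ground = 867 − 757.9 = 109 m.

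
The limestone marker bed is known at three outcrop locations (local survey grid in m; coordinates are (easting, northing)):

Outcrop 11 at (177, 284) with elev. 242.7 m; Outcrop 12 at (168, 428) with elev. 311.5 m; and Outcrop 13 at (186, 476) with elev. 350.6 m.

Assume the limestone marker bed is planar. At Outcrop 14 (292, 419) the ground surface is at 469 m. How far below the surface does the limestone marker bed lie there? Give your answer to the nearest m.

67 m

Let the plane be z = a·E + b·N + c.
Outcrop 12−Outcrop 11: −9a + 144b = 68.8;  Outcrop 13−Outcrop 11: 9a + 192b = 107.9.
Solving gives a = 0.76984, b = 0.52589.
Then c = 242.7 − a·177 − b·284 = −42.92.
At (292, 419): z_contact = 224.8 + 220.3 − 42.92 = 402.2 m.
Depth below ground = 469 − 402.2 = 67 m.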